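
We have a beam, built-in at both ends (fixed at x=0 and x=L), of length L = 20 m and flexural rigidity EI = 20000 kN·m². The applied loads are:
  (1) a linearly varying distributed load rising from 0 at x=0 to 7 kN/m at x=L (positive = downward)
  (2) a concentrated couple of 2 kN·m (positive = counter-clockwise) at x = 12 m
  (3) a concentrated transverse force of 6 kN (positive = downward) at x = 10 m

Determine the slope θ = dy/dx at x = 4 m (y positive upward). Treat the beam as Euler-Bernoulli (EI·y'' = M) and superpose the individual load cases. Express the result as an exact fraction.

Load 1 — triangular load w₀=7 kN/m (0→w₀ over full span):
  θ_1 = -w₀(2x(L-x)(L-2x)(x+2L)+x²(L-x)²)/(120LEI) = -7·(2·4·(20-4)·(20-2·4)·(4+2·20)+4²·(20-4)²)/(120·20·20000) = -98/9375 rad
Load 2 — applied couple M₀=2 kN·m at a=12 m (b=L-a=8):
  θ_2 = (R_Ax²/2 - M_Ax)/EI  [x≤a] with R_A=18/125, M_A=16/25 = ((18/125)·4²/2 - (16/25)·4)/20000 = -11/156250 rad
Load 3 — point force P=6 kN at a=10 m (b=L-a=10):
  θ_3 = -Pb²x(2aL-(3a+b)x)/(2L³EI)  [x≤a] = -6·10²·4·(2·10·20-(3·10+10)·4)/(2·20³·20000) = -9/5000 rad
Superposition: θ = Σ θ_i = -23107/1875000 rad ≈ -0.012324 rad

θ(4) = -23107/1875000 rad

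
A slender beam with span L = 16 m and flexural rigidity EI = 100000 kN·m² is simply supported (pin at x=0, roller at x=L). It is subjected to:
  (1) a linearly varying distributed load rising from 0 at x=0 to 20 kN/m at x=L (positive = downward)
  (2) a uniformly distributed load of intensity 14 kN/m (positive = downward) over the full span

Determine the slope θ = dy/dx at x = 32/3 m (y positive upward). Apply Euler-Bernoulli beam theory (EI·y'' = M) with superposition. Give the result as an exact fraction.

θ(32/3) = 2912/151875 rad

Load 1 — triangular load w₀=20 kN/m (0→w₀ over full span):
  θ_1 = -w₀(7L⁴-30L²x²+15x⁴)/(360LEI) = -20·(7·16⁴-30·16²·(32/3)²+15·(32/3)⁴)/(360·16·100000) = 5824/759375 rad
Load 2 — uniform load w=14 kN/m over full span:
  θ_2 = -w(L³-6Lx²+4x³)/(24EI) = -14·(16³-6·16·(32/3)²+4·(32/3)³)/(24·100000) = 2912/253125 rad
Superposition: θ = Σ θ_i = 2912/151875 rad ≈ 0.019174 rad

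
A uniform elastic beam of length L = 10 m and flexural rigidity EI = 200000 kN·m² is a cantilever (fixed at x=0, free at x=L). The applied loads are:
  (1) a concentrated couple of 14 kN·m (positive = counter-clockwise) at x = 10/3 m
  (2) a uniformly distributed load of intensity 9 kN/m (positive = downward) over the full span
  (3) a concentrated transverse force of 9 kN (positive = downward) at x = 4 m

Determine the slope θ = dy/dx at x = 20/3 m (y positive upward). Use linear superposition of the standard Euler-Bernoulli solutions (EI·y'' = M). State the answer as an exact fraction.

θ(20/3) = -3307/450000 rad

Load 1 — applied couple M₀=14 kN·m at a=10/3 m (b=L-a=20/3):
  θ_1 = M₀a/EI  [x>a] = 14·(10/3)/200000 = 7/30000 rad
Load 2 — uniform load w=9 kN/m over full span:
  θ_2 = -wx(x²-3Lx+3L²)/(6EI) = -9·(20/3)·((20/3)²-3·10·(20/3)+3·10²)/(6·200000) = -13/1800 rad
Load 3 — point force P=9 kN at a=4 m (b=L-a=6):
  θ_3 = -Pa²/(2EI)  [x>a] = -9·4²/(2·200000) = -9/25000 rad
Superposition: θ = Σ θ_i = -3307/450000 rad ≈ -0.007349 rad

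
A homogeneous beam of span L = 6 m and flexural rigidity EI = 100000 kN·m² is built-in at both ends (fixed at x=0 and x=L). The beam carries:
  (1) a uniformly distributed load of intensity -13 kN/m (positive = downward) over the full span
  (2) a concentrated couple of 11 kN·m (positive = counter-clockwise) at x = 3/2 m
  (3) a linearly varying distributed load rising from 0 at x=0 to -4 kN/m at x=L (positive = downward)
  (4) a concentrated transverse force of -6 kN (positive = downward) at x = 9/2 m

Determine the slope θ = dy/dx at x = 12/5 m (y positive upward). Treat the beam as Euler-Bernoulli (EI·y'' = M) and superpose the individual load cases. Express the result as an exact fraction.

θ(12/5) = 19557/125000000 rad

Load 1 — uniform load w=-13 kN/m over full span:
  θ_1 = -wx(L-x)(L-2x)/(12EI) = -(-13)·(12/5)·(6-(12/5))·(6-2·(12/5))/(12·100000) = 351/3125000 rad
Load 2 — applied couple M₀=11 kN·m at a=3/2 m (b=L-a=9/2):
  θ_2 = (R_Ax²/2 - M_Ax - M₀(x-a))/EI  [x>a] with R_A=33/16, M_A=-33/16 = ((33/16)·(12/5)²/2 - (-33/16)·(12/5) - 11·((12/5)-(3/2)))/100000 = 99/10000000 rad
Load 3 — triangular load w₀=-4 kN/m (0→w₀ over full span):
  θ_3 = -w₀(2x(L-x)(L-2x)(x+2L)+x²(L-x)²)/(120LEI) = -(-4)·(2·(12/5)·(6-(12/5))·(6-2·(12/5))·((12/5)+2·6)+(12/5)²·(6-(12/5))²)/(120·6·100000) = 81/3906250 rad
Load 4 — point force P=-6 kN at a=9/2 m (b=L-a=3/2):
  θ_4 = -Pb²x(2aL-(3a+b)x)/(2L³EI)  [x≤a] = -(-6)·(3/2)²·(12/5)·(2·(9/2)·6-(3·(9/2)+(3/2))·(12/5))/(2·6³·100000) = 27/2000000 rad
Superposition: θ = Σ θ_i = 19557/125000000 rad ≈ 0.000156 rad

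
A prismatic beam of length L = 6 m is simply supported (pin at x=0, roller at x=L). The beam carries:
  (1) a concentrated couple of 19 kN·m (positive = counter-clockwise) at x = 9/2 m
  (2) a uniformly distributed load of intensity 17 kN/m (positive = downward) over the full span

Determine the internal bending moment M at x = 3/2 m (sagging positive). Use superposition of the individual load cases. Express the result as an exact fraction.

M(3/2) = 497/8 kN·m

Load 1 — applied couple M₀=19 kN·m at a=9/2 m (b=L-a=3/2):
  M_1 = M₀x/L  [x≤a] = 19·(3/2)/6 = 19/4 kN·m
Load 2 — uniform load w=17 kN/m over full span:
  M_2 = wx(L-x)/2 = 17·(3/2)·(6-(3/2))/2 = 459/8 kN·m
Superposition: M = Σ M_i = 497/8 kN·m ≈ 62.125000 kN·m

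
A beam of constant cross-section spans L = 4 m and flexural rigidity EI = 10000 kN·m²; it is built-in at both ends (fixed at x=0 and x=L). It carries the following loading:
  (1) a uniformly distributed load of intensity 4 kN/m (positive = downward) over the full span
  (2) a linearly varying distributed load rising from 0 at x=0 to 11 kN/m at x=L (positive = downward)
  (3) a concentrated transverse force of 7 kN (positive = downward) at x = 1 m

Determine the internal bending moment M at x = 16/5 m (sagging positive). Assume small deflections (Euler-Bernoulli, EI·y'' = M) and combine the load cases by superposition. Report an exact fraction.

Load 1 — uniform load w=4 kN/m over full span:
  M_1 = wLx/2 - wL²/12 - wx²/2 = 4·4·(16/5)/2 - 4·4²/12 - 4·(16/5)²/2 = -16/75 kN·m
Load 2 — triangular load w₀=11 kN/m (0→w₀ over full span):
  M_2 = 3w₀Lx/20 - w₀L²/30 - w₀x³/(6L) = 3·11·4·(16/5)/20 - 11·4²/30 - 11·(16/5)³/(6·4) = 88/375 kN·m
Load 3 — point force P=7 kN at a=1 m (b=L-a=3):
  M_3 = Pa²(a+3b)(L-x)/L³ - Pa²b/L²  [x>a] = 7·1²·(1+3·3)·(4-(16/5))/4³ - 7·1²·3/4² = -7/16 kN·m
Superposition: M = Σ M_i = -2497/6000 kN·m ≈ -0.416167 kN·m

M(16/5) = -2497/6000 kN·m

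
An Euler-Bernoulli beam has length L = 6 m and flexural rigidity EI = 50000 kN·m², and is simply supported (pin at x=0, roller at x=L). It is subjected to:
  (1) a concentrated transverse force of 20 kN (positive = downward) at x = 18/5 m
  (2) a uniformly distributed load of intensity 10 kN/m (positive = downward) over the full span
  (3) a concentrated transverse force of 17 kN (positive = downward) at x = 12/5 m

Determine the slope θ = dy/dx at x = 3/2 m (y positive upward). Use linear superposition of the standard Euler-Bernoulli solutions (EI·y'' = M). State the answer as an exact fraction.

Load 1 — point force P=20 kN at a=18/5 m (b=L-a=12/5):
  θ_1 = -Pb(L²-b²-3x²)/(6LEI)  [x≤a] = -20·(12/5)·(6²-(12/5)²-3·(3/2)²)/(6·6·50000) = -783/1250000 rad
Load 2 — uniform load w=10 kN/m over full span:
  θ_2 = -w(L³-6Lx²+4x³)/(24EI) = -10·(6³-6·6·(3/2)²+4·(3/2)³)/(24·50000) = -99/80000 rad
Load 3 — point force P=17 kN at a=12/5 m (b=L-a=18/5):
  θ_3 = -Pb(L²-b²-3x²)/(6LEI)  [x≤a] = -17·(18/5)·(6²-(18/5)²-3·(3/2)²)/(6·6·50000) = -27693/50000000 rad
Superposition: θ = Σ θ_i = -15111/6250000 rad ≈ -0.002418 rad

θ(3/2) = -15111/6250000 rad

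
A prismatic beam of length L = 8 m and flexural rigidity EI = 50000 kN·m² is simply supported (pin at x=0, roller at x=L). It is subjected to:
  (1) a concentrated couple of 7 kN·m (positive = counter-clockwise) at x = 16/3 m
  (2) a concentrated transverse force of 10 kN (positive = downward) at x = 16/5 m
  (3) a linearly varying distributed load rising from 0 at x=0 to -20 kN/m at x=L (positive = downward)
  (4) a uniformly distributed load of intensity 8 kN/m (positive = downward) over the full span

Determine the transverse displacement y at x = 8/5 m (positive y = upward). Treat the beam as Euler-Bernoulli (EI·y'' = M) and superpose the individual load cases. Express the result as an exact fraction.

Load 1 — applied couple M₀=7 kN·m at a=16/3 m (b=L-a=8/3):
  y_1 = (M₀x³/(6L)+C₁x)/EI  [x≤a] with C₁=M₀(3b²-L²)/(6L)=-56/9 = (7·(8/5)³/(6·8)+(-56/9)·(8/5))/50000 = -658/3515625 m
Load 2 — point force P=10 kN at a=16/5 m (b=L-a=24/5):
  y_2 = -Pbx(L²-b²-x²)/(6LEI)  [x≤a] = -10·(24/5)·(8/5)·(8²-(24/5)²-(8/5)²)/(6·8·50000) = -96/78125 m
Load 3 — triangular load w₀=-20 kN/m (0→w₀ over full span):
  y_3 = -w₀x(7L⁴-10L²x²+3x⁴)/(360LEI) = -(-20)·(8/5)·(7·8⁴-10·8²·(8/5)²+3·(8/5)⁴)/(360·8·50000) = 176128/29296875 m
Load 4 — uniform load w=8 kN/m over full span:
  y_4 = -wx(L³-2Lx²+x³)/(24EI) = -8·(8/5)·(8³-2·8·(8/5)²+(8/5)³)/(24·50000) = -29696/5859375 m
Superposition: y = Σ y_i = -41506/87890625 m ≈ -0.000472 m

y(8/5) = -41506/87890625 m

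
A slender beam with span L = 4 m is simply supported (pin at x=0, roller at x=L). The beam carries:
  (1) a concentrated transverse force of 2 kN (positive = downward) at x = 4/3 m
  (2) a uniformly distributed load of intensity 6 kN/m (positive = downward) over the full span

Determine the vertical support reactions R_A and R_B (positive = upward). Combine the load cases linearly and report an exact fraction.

Load 1 — point force P=2 kN at a=4/3 m (b=L-a=8/3):
  R_A = Pb/L = 2·(8/3)/4 = 4/3 kN
  R_B = Pa/L = 2·(4/3)/4 = 2/3 kN
Load 2 — uniform load w=6 kN/m over full span:
  R_A = wL/2 = 6·4/2 = 12 kN
  R_B = wL/2 = 6·4/2 = 12 kN
Superposition: R_A = 40/3 kN, R_B = 38/3 kN

R_A = 40/3 kN, R_B = 38/3 kN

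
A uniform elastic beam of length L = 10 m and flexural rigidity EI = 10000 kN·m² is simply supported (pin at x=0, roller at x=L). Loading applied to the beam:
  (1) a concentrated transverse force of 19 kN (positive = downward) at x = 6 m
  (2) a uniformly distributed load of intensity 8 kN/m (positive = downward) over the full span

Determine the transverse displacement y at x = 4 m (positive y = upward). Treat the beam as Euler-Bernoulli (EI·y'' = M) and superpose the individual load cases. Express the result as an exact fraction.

y(4) = -1253/9375 m

Load 1 — point force P=19 kN at a=6 m (b=L-a=4):
  y_1 = -Pbx(L²-b²-x²)/(6LEI)  [x≤a] = -19·4·4·(10²-4²-4²)/(6·10·10000) = -323/9375 m
Load 2 — uniform load w=8 kN/m over full span:
  y_2 = -wx(L³-2Lx²+x³)/(24EI) = -8·4·(10³-2·10·4²+4³)/(24·10000) = -62/625 m
Superposition: y = Σ y_i = -1253/9375 m ≈ -0.133653 m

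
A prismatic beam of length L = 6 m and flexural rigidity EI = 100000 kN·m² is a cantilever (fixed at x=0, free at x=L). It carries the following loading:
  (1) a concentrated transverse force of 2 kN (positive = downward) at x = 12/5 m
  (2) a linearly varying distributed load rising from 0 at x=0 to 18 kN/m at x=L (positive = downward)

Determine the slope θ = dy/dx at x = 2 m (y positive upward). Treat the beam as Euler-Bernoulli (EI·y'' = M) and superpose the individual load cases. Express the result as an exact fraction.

θ(2) = -829/250000 rad

Load 1 — point force P=2 kN at a=12/5 m (b=L-a=18/5):
  θ_1 = -Px(2a-x)/(2EI)  [x≤a] = -2·2·(2·(12/5)-2)/(2·100000) = -7/125000 rad
Load 2 — triangular load w₀=18 kN/m (0→w₀ over full span):
  θ_2 = (w₀Lx²/4-w₀L²x/3-w₀x⁴/(24L))/EI = (18·6·2²/4-18·6²·2/3-18·2⁴/(24·6))/100000 = -163/50000 rad
Superposition: θ = Σ θ_i = -829/250000 rad ≈ -0.003316 rad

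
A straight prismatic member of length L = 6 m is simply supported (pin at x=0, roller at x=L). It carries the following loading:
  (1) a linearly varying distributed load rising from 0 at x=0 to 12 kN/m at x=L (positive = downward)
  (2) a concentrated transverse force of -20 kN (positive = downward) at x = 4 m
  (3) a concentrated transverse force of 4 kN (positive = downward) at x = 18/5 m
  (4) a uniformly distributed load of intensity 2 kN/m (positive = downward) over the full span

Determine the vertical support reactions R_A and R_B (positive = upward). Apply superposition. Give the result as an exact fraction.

Load 1 — triangular load w₀=12 kN/m (0→w₀ over full span):
  R_A = w₀L/6 = 12·6/6 = 12 kN
  R_B = w₀L/3 = 12·6/3 = 24 kN
Load 2 — point force P=-20 kN at a=4 m (b=L-a=2):
  R_A = Pb/L = (-20)·2/6 = -20/3 kN
  R_B = Pa/L = (-20)·4/6 = -40/3 kN
Load 3 — point force P=4 kN at a=18/5 m (b=L-a=12/5):
  R_A = Pb/L = 4·(12/5)/6 = 8/5 kN
  R_B = Pa/L = 4·(18/5)/6 = 12/5 kN
Load 4 — uniform load w=2 kN/m over full span:
  R_A = wL/2 = 2·6/2 = 6 kN
  R_B = wL/2 = 2·6/2 = 6 kN
Superposition: R_A = 194/15 kN, R_B = 286/15 kN

R_A = 194/15 kN, R_B = 286/15 kN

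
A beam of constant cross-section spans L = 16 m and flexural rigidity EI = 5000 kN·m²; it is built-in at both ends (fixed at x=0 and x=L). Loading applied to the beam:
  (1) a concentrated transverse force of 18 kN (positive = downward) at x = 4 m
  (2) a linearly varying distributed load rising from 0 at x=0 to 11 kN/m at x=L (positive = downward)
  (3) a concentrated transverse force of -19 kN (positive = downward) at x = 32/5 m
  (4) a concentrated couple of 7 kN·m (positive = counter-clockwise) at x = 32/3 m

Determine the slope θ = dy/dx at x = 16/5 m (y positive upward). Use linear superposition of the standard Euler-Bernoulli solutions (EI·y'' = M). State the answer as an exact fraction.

θ(16/5) = -172832/5859375 rad

Load 1 — point force P=18 kN at a=4 m (b=L-a=12):
  θ_1 = -Pb²x(2aL-(3a+b)x)/(2L³EI)  [x≤a] = -18·12²·(16/5)·(2·4·16-(3·4+12)·(16/5))/(2·16³·5000) = -162/15625 rad
Load 2 — triangular load w₀=11 kN/m (0→w₀ over full span):
  θ_2 = -w₀(2x(L-x)(L-2x)(x+2L)+x²(L-x)²)/(120LEI) = -11·(2·(16/5)·(16-(16/5))·(16-2·(16/5))·((16/5)+2·16)+(16/5)²·(16-(16/5))²)/(120·16·5000) = -39424/1171875 rad
Load 3 — point force P=-19 kN at a=32/5 m (b=L-a=48/5):
  θ_3 = -Pb²x(2aL-(3a+b)x)/(2L³EI)  [x≤a] = -(-19)·(48/5)²·(16/5)·(2·(32/5)·16-(3·(32/5)+(48/5))·(16/5))/(2·16³·5000) = 30096/1953125 rad
Load 4 — applied couple M₀=7 kN·m at a=32/3 m (b=L-a=16/3):
  θ_4 = (R_Ax²/2 - M_Ax)/EI  [x≤a] with R_A=7/12, M_A=7/3 = ((7/12)·(16/5)²/2 - (7/3)·(16/5))/5000 = -14/15625 rad
Superposition: θ = Σ θ_i = -172832/5859375 rad ≈ -0.029497 rad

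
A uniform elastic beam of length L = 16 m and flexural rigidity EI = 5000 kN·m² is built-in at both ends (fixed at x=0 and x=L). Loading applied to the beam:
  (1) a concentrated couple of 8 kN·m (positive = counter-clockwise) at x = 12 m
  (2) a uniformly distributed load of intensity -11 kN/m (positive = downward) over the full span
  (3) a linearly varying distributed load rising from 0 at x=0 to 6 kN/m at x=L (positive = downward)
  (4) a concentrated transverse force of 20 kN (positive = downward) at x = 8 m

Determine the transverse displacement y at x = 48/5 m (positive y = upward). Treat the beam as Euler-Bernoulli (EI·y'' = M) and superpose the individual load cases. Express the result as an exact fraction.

y(48/5) = 4833208/29296875 m

Load 1 — applied couple M₀=8 kN·m at a=12 m (b=L-a=4):
  y_1 = (R_Ax³/6 - M_Ax²/2)/EI  [x≤a] with R_A=9/16, M_A=5/2 = ((9/16)·(48/5)³/6 - (5/2)·(48/5)²/2)/5000 = -504/78125 m
Load 2 — uniform load w=-11 kN/m over full span:
  y_2 = -wx²(L-x)²/(24EI) = -(-11)·(48/5)²·(16-(48/5))²/(24·5000) = 135168/390625 m
Load 3 — triangular load w₀=6 kN/m (0→w₀ over full span):
  y_3 = -w₀x²(L-x)²(x+2L)/(120LEI) = -6·(48/5)²·(16-(48/5))²·((48/5)+2·16)/(120·16·5000) = -958464/9765625 m
Load 4 — point force P=20 kN at a=8 m (b=L-a=8):
  y_4 = -Pa²(L-x)²(3bL-(3b+a)(L-x))/(6L³EI)  [x>a] = -20·8²·(16-(48/5))²·(3·8·16-(3·8+8)·(16-(48/5)))/(6·16³·5000) = -3584/46875 m
Superposition: y = Σ y_i = 4833208/29296875 m ≈ 0.164973 m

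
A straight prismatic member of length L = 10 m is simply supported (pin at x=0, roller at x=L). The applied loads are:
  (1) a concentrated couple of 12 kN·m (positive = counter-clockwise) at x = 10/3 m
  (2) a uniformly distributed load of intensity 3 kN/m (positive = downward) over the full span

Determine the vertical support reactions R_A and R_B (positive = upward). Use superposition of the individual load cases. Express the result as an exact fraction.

R_A = 81/5 kN, R_B = 69/5 kN

Load 1 — applied couple M₀=12 kN·m at a=10/3 m (b=L-a=20/3):
  R_A = M₀/L = 12/10 = 6/5 kN
  R_B = -M₀/L = -12/10 = -6/5 kN
Load 2 — uniform load w=3 kN/m over full span:
  R_A = wL/2 = 3·10/2 = 15 kN
  R_B = wL/2 = 3·10/2 = 15 kN
Superposition: R_A = 81/5 kN, R_B = 69/5 kN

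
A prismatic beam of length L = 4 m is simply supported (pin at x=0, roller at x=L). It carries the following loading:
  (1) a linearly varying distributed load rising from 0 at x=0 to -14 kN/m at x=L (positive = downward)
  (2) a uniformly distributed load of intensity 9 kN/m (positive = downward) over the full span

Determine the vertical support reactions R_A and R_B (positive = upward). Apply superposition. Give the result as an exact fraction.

R_A = 26/3 kN, R_B = -2/3 kN

Load 1 — triangular load w₀=-14 kN/m (0→w₀ over full span):
  R_A = w₀L/6 = (-14)·4/6 = -28/3 kN
  R_B = w₀L/3 = (-14)·4/3 = -56/3 kN
Load 2 — uniform load w=9 kN/m over full span:
  R_A = wL/2 = 9·4/2 = 18 kN
  R_B = wL/2 = 9·4/2 = 18 kN
Superposition: R_A = 26/3 kN, R_B = -2/3 kN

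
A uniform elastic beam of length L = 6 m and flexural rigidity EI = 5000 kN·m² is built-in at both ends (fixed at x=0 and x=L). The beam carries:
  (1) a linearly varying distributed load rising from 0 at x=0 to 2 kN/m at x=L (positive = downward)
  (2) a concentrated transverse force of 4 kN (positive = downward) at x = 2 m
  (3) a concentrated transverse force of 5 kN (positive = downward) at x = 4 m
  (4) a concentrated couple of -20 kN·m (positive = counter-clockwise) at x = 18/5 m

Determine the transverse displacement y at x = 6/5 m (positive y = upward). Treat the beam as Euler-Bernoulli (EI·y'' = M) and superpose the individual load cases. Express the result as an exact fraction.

y(6/5) = -10831/58593750 m

Load 1 — triangular load w₀=2 kN/m (0→w₀ over full span):
  y_1 = -w₀x²(L-x)²(x+2L)/(120LEI) = -2·(6/5)²·(6-(6/5))²·((6/5)+2·6)/(120·6·5000) = -2376/9765625 m
Load 2 — point force P=4 kN at a=2 m (b=L-a=4):
  y_2 = -Pb²x²(3aL-(3a+b)x)/(6L³EI)  [x≤a] = -4·4²·(6/5)²·(3·2·6-(3·2+4)·(6/5))/(6·6³·5000) = -16/46875 m
Load 3 — point force P=5 kN at a=4 m (b=L-a=2):
  y_3 = -Pb²x²(3aL-(3a+b)x)/(6L³EI)  [x≤a] = -5·2²·(6/5)²·(3·4·6-(3·4+2)·(6/5))/(6·6³·5000) = -23/93750 m
Load 4 — applied couple M₀=-20 kN·m at a=18/5 m (b=L-a=12/5):
  y_4 = (R_Ax³/6 - M_Ax²/2)/EI  [x≤a] with R_A=-24/5, M_A=-32/5 = ((-24/5)·(6/5)³/6 - (-32/5)·(6/5)²/2)/5000 = 252/390625 m
Superposition: y = Σ y_i = -10831/58593750 m ≈ -0.000185 m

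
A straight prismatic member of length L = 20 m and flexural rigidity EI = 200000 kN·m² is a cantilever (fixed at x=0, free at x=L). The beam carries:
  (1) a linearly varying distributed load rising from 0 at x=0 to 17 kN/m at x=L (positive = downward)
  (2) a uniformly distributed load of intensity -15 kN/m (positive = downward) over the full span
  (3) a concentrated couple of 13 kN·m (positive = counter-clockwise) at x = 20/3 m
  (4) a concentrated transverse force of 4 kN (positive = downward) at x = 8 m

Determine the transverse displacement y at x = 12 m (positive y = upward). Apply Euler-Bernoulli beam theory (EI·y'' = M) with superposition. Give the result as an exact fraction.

Load 1 — triangular load w₀=17 kN/m (0→w₀ over full span):
  y_1 = (w₀Lx³/12-w₀L²x²/6-w₀x⁵/(120L))/EI = (17·20·12³/12-17·20²·12²/6-17·12⁵/(120·20))/200000 = -90627/156250 m
Load 2 — uniform load w=-15 kN/m over full span:
  y_2 = -wx²(x²-4Lx+6L²)/(24EI) = -(-15)·12²·(12²-4·20·12+6·20²)/(24·200000) = 891/1250 m
Load 3 — applied couple M₀=13 kN·m at a=20/3 m (b=L-a=40/3):
  y_3 = M₀a(2x-a)/(2EI)  [x>a] = 13·(20/3)·(2·12-(20/3))/(2·200000) = 169/45000 m
Load 4 — point force P=4 kN at a=8 m (b=L-a=12):
  y_4 = -Pa²(3x-a)/(6EI)  [x>a] = -4·8²·(3·12-8)/(6·200000) = -56/9375 m
Superposition: y = Σ y_i = 734453/5625000 m ≈ 0.130569 m

y(12) = 734453/5625000 m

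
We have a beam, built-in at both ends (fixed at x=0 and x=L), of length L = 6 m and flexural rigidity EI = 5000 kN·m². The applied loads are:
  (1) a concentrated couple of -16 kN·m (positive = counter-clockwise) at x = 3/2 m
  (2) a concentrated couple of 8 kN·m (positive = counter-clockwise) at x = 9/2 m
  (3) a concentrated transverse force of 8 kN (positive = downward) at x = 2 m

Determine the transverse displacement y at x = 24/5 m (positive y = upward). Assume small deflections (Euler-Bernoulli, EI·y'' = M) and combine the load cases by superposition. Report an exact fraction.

Load 1 — applied couple M₀=-16 kN·m at a=3/2 m (b=L-a=9/2):
  y_1 = (R_Ax³/6 - M_Ax²/2 - M₀(x-a)²/2)/EI  [x>a] with R_A=-3, M_A=3 = ((-3)·(24/5)³/6 - 3·(24/5)²/2 - (-16)·((24/5)-(3/2))²/2)/5000 = -171/312500 m
Load 2 — applied couple M₀=8 kN·m at a=9/2 m (b=L-a=3/2):
  y_2 = (R_Ax³/6 - M_Ax²/2 - M₀(x-a)²/2)/EI  [x>a] with R_A=3/2, M_A=5/2 = ((3/2)·(24/5)³/6 - (5/2)·(24/5)²/2 - 8·((24/5)-(9/2))²/2)/5000 = -189/625000 m
Load 3 — point force P=8 kN at a=2 m (b=L-a=4):
  y_3 = -Pa²(L-x)²(3bL-(3b+a)(L-x))/(6L³EI)  [x>a] = -8·2²·(6-(24/5))²·(3·4·6-(3·4+2)·(6-(24/5)))/(6·6³·5000) = -92/234375 m
Superposition: y = Σ y_i = -2329/1875000 m ≈ -0.001242 m

y(24/5) = -2329/1875000 m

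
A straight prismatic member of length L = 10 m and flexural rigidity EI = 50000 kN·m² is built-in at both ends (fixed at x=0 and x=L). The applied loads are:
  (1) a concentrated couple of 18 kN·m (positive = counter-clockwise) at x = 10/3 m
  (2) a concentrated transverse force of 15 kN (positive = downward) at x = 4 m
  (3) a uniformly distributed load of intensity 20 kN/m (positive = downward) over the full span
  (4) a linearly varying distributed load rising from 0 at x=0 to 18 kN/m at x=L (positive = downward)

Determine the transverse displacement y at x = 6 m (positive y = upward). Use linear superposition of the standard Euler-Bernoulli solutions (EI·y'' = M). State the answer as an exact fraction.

y(6) = -1158/78125 m

Load 1 — applied couple M₀=18 kN·m at a=10/3 m (b=L-a=20/3):
  y_1 = (R_Ax³/6 - M_Ax²/2 - M₀(x-a)²/2)/EI  [x>a] with R_A=12/5, M_A=0 = ((12/5)·6³/6 - 0·6²/2 - 18·(6-(10/3))²/2)/50000 = 7/15625 m
Load 2 — point force P=15 kN at a=4 m (b=L-a=6):
  y_2 = -Pa²(L-x)²(3bL-(3b+a)(L-x))/(6L³EI)  [x>a] = -15·4²·(10-6)²·(3·6·10-(3·6+4)·(10-6))/(6·10³·50000) = -92/78125 m
Load 3 — uniform load w=20 kN/m over full span:
  y_3 = -wx²(L-x)²/(24EI) = -20·6²·(10-6)²/(24·50000) = -6/625 m
Load 4 — triangular load w₀=18 kN/m (0→w₀ over full span):
  y_4 = -w₀x²(L-x)²(x+2L)/(120LEI) = -18·6²·(10-6)²·(6+2·10)/(120·10·50000) = -351/78125 m
Superposition: y = Σ y_i = -1158/78125 m ≈ -0.014822 m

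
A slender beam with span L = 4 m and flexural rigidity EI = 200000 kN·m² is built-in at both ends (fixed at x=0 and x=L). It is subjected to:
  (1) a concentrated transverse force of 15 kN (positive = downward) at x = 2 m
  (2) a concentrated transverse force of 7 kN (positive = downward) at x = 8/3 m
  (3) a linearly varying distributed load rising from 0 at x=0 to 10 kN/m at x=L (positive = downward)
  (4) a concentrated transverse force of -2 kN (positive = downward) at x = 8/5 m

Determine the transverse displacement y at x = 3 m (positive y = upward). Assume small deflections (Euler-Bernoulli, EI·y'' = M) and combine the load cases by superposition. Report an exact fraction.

y(3) = -35677/1296000000 m

Load 1 — point force P=15 kN at a=2 m (b=L-a=2):
  y_1 = -Pa²(L-x)²(3bL-(3b+a)(L-x))/(6L³EI)  [x>a] = -15·2²·(4-3)²·(3·2·4-(3·2+2)·(4-3))/(6·4³·200000) = -1/80000 m
Load 2 — point force P=7 kN at a=8/3 m (b=L-a=4/3):
  y_2 = -Pa²(L-x)²(3bL-(3b+a)(L-x))/(6L³EI)  [x>a] = -7·(8/3)²·(4-3)²·(3·(4/3)·4-(3·(4/3)+(8/3))·(4-3))/(6·4³·200000) = -49/8100000 m
Load 3 — triangular load w₀=10 kN/m (0→w₀ over full span):
  y_3 = -w₀x²(L-x)²(x+2L)/(120LEI) = -10·3²·(4-3)²·(3+2·4)/(120·4·200000) = -33/3200000 m
Load 4 — point force P=-2 kN at a=8/5 m (b=L-a=12/5):
  y_4 = -Pa²(L-x)²(3bL-(3b+a)(L-x))/(6L³EI)  [x>a] = -(-2)·(8/5)²·(4-3)²·(3·(12/5)·4-(3·(12/5)+(8/5))·(4-3))/(6·4³·200000) = 1/750000 m
Superposition: y = Σ y_i = -35677/1296000000 m ≈ -0.000028 m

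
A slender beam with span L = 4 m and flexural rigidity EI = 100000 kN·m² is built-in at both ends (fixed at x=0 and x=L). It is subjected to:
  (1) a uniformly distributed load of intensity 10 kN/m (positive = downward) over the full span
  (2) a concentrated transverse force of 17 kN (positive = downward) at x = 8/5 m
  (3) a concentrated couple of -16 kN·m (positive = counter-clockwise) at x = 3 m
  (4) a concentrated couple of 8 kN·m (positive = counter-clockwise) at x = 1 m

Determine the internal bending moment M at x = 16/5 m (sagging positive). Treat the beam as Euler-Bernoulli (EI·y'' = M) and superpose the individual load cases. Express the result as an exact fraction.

M(16/5) = 18847/3750 kN·m

Load 1 — uniform load w=10 kN/m over full span:
  M_1 = wLx/2 - wL²/12 - wx²/2 = 10·4·(16/5)/2 - 10·4²/12 - 10·(16/5)²/2 = -8/15 kN·m
Load 2 — point force P=17 kN at a=8/5 m (b=L-a=12/5):
  M_2 = Pa²(a+3b)(L-x)/L³ - Pa²b/L²  [x>a] = 17·(8/5)²·((8/5)+3·(12/5))·(4-(16/5))/4³ - 17·(8/5)²·(12/5)/4² = -1088/625 kN·m
Load 3 — applied couple M₀=-16 kN·m at a=3 m (b=L-a=1):
  M_3 = R_Ax - M_A - M₀  [x>a] with R_A=-9/2, M_A=-5 = (-9/2)·(16/5) - (-5) - (-16) = 33/5 kN·m
Load 4 — applied couple M₀=8 kN·m at a=1 m (b=L-a=3):
  M_4 = R_Ax - M_A - M₀  [x>a] with R_A=9/4, M_A=-3/2 = (9/4)·(16/5) - (-3/2) - 8 = 7/10 kN·m
Superposition: M = Σ M_i = 18847/3750 kN·m ≈ 5.025867 kN·m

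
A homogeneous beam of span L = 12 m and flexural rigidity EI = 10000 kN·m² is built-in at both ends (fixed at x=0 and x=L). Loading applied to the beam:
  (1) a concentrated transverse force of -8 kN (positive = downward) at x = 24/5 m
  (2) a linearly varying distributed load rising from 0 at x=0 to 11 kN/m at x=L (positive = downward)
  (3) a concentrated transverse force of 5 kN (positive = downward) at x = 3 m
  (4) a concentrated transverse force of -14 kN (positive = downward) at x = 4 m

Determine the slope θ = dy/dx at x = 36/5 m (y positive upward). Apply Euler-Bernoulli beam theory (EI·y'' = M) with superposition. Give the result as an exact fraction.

Load 1 — point force P=-8 kN at a=24/5 m (b=L-a=36/5):
  θ_1 = Pa²(L-x)(2bL-(3b+a)(L-x))/(2L³EI)  [x>a] = (-8)·(24/5)²·(12-(36/5))·(2·(36/5)·12-(3·(36/5)+(24/5))·(12-(36/5)))/(2·12³·10000) = -2304/1953125 rad
Load 2 — triangular load w₀=11 kN/m (0→w₀ over full span):
  θ_2 = -w₀(2x(L-x)(L-2x)(x+2L)+x²(L-x)²)/(120LEI) = -11·(2·(36/5)·(12-(36/5))·(12-2·(36/5))·((36/5)+2·12)+(36/5)²·(12-(36/5))²)/(120·12·10000) = 1188/390625 rad
Load 3 — point force P=5 kN at a=3 m (b=L-a=9):
  θ_3 = Pa²(L-x)(2bL-(3b+a)(L-x))/(2L³EI)  [x>a] = 5·3²·(12-(36/5))·(2·9·12-(3·9+3)·(12-(36/5)))/(2·12³·10000) = 9/20000 rad
Load 4 — point force P=-14 kN at a=4 m (b=L-a=8):
  θ_4 = Pa²(L-x)(2bL-(3b+a)(L-x))/(2L³EI)  [x>a] = (-14)·4²·(12-(36/5))·(2·8·12-(3·8+4)·(12-(36/5)))/(2·12³·10000) = -28/15625 rad
Superposition: θ = Σ θ_i = 32477/62500000 rad ≈ 0.000520 rad

θ(36/5) = 32477/62500000 rad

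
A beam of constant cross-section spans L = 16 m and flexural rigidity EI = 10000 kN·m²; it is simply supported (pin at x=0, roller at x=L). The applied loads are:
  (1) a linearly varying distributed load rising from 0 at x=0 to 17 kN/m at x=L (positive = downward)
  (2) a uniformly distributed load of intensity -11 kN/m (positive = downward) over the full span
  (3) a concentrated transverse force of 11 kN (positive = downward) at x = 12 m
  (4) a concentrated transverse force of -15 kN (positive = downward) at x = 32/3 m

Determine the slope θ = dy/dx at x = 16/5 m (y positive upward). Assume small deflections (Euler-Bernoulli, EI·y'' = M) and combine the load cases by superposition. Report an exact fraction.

Load 1 — triangular load w₀=17 kN/m (0→w₀ over full span):
  θ_1 = -w₀(7L⁴-30L²x²+15x⁴)/(360LEI) = -17·(7·16⁴-30·16²·(16/5)²+15·(16/5)⁴)/(360·16·10000) = -396032/3515625 rad
Load 2 — uniform load w=-11 kN/m over full span:
  θ_2 = -w(L³-6Lx²+4x³)/(24EI) = -(-11)·(16³-6·16·(16/5)²+4·(16/5)³)/(24·10000) = 11616/78125 rad
Load 3 — point force P=11 kN at a=12 m (b=L-a=4):
  θ_3 = -Pb(L²-b²-3x²)/(6LEI)  [x≤a] = -11·4·(16²-4²-3·(16/5)²)/(6·16·10000) = -1199/125000 rad
Load 4 — point force P=-15 kN at a=32/3 m (b=L-a=16/3):
  θ_4 = -Pb(L²-b²-3x²)/(6LEI)  [x≤a] = -(-15)·(16/3)·(16²-(16/3)²-3·(16/5)²)/(6·16·10000) = 1384/84375 rad
Superposition: θ = Σ θ_i = 3615187/84375000 rad ≈ 0.042847 rad

θ(16/5) = 3615187/84375000 rad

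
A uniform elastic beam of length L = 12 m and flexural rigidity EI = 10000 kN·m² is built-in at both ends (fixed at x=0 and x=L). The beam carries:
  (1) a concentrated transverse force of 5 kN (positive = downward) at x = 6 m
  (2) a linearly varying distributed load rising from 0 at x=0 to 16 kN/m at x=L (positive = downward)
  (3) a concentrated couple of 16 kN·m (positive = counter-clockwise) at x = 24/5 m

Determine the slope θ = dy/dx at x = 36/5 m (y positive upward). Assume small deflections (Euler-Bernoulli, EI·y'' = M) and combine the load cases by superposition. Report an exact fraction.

Load 1 — point force P=5 kN at a=6 m (b=L-a=6):
  θ_1 = Pa²(L-x)(2bL-(3b+a)(L-x))/(2L³EI)  [x>a] = 5·6²·(12-(36/5))·(2·6·12-(3·6+6)·(12-(36/5)))/(2·12³·10000) = 9/12500 rad
Load 2 — triangular load w₀=16 kN/m (0→w₀ over full span):
  θ_2 = -w₀(2x(L-x)(L-2x)(x+2L)+x²(L-x)²)/(120LEI) = -16·(2·(36/5)·(12-(36/5))·(12-2·(36/5))·((36/5)+2·12)+(36/5)²·(12-(36/5))²)/(120·12·10000) = 1728/390625 rad
Load 3 — applied couple M₀=16 kN·m at a=24/5 m (b=L-a=36/5):
  θ_3 = (R_Ax²/2 - M_Ax - M₀(x-a))/EI  [x>a] with R_A=48/25, M_A=48/25 = ((48/25)·(36/5)²/2 - (48/25)·(36/5) - 16·((36/5)-(24/5)))/10000 = -96/390625 rad
Superposition: θ = Σ θ_i = 7653/1562500 rad ≈ 0.004898 rad

θ(36/5) = 7653/1562500 rad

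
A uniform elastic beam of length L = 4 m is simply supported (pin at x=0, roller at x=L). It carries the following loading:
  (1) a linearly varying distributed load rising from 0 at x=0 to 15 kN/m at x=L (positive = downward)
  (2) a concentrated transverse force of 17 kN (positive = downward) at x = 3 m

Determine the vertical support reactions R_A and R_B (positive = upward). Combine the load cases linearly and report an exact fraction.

Load 1 — triangular load w₀=15 kN/m (0→w₀ over full span):
  R_A = w₀L/6 = 15·4/6 = 10 kN
  R_B = w₀L/3 = 15·4/3 = 20 kN
Load 2 — point force P=17 kN at a=3 m (b=L-a=1):
  R_A = Pb/L = 17·1/4 = 17/4 kN
  R_B = Pa/L = 17·3/4 = 51/4 kN
Superposition: R_A = 57/4 kN, R_B = 131/4 kN

R_A = 57/4 kN, R_B = 131/4 kN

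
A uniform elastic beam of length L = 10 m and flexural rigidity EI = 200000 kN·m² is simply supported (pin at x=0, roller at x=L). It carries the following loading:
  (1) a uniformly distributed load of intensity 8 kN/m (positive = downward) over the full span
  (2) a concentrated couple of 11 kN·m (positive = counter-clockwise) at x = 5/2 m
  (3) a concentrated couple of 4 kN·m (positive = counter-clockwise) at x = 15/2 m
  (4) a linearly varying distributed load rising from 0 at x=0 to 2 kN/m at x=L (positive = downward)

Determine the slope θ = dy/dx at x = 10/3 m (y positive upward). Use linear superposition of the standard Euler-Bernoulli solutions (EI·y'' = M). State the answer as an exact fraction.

θ(10/3) = -136499/155520000 rad

Load 1 — uniform load w=8 kN/m over full span:
  θ_1 = -w(L³-6Lx²+4x³)/(24EI) = -8·(10³-6·10·(10/3)²+4·(10/3)³)/(24·200000) = -13/16200 rad
Load 2 — applied couple M₀=11 kN·m at a=5/2 m (b=L-a=15/2):
  θ_2 = (M₀x²/(2L)-M₀(x-a)+C₁)/EI  [x>a] with C₁=M₀(3b²-L²)/(6L)=605/48 = (11·(10/3)²/(2·10)-11·((10/3)-(5/2))+(605/48))/200000 = 11/230400 rad
Load 3 — applied couple M₀=4 kN·m at a=15/2 m (b=L-a=5/2):
  θ_3 = (M₀x²/(2L)+C₁)/EI  [x≤a] with C₁=M₀(3b²-L²)/(6L)=-65/12 = (4·(10/3)²/(2·10)+(-65/12))/200000 = -23/1440000 rad
Load 4 — triangular load w₀=2 kN/m (0→w₀ over full span):
  θ_4 = -w₀(7L⁴-30L²x²+15x⁴)/(360LEI) = -2·(7·10⁴-30·10²·(10/3)²+15·(10/3)⁴)/(360·10·200000) = -13/121500 rad
Superposition: θ = Σ θ_i = -136499/155520000 rad ≈ -0.000878 rad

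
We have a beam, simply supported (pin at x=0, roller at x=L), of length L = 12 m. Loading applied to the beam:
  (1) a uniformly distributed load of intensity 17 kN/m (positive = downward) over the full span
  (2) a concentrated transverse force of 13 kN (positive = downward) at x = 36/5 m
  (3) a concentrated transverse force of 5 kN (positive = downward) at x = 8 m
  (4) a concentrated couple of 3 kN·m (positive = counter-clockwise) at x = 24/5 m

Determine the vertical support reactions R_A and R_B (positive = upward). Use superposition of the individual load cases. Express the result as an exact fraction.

Load 1 — uniform load w=17 kN/m over full span:
  R_A = wL/2 = 17·12/2 = 102 kN
  R_B = wL/2 = 17·12/2 = 102 kN
Load 2 — point force P=13 kN at a=36/5 m (b=L-a=24/5):
  R_A = Pb/L = 13·(24/5)/12 = 26/5 kN
  R_B = Pa/L = 13·(36/5)/12 = 39/5 kN
Load 3 — point force P=5 kN at a=8 m (b=L-a=4):
  R_A = Pb/L = 5·4/12 = 5/3 kN
  R_B = Pa/L = 5·8/12 = 10/3 kN
Load 4 — applied couple M₀=3 kN·m at a=24/5 m (b=L-a=36/5):
  R_A = M₀/L = 3/12 = 1/4 kN
  R_B = -M₀/L = -3/12 = -1/4 kN
Superposition: R_A = 6547/60 kN, R_B = 6773/60 kN

R_A = 6547/60 kN, R_B = 6773/60 kN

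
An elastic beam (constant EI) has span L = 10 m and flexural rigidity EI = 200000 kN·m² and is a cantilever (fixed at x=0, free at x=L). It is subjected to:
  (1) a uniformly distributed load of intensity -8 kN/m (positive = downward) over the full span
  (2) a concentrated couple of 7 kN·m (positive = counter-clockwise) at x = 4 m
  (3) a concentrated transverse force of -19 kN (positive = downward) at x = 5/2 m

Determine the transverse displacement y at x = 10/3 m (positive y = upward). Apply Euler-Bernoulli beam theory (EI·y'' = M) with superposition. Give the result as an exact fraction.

y(10/3) = 304333/31104000 m

Load 1 — uniform load w=-8 kN/m over full span:
  y_1 = -wx²(x²-4Lx+6L²)/(24EI) = -(-8)·(10/3)²·((10/3)²-4·10·(10/3)+6·10²)/(24·200000) = 43/4860 m
Load 2 — applied couple M₀=7 kN·m at a=4 m (b=L-a=6):
  y_2 = M₀x²/(2EI)  [x≤a] = 7·(10/3)²/(2·200000) = 7/36000 m
Load 3 — point force P=-19 kN at a=5/2 m (b=L-a=15/2):
  y_3 = -Pa²(3x-a)/(6EI)  [x>a] = -(-19)·(5/2)²·(3·(10/3)-(5/2))/(6·200000) = 19/25600 m
Superposition: y = Σ y_i = 304333/31104000 m ≈ 0.009784 m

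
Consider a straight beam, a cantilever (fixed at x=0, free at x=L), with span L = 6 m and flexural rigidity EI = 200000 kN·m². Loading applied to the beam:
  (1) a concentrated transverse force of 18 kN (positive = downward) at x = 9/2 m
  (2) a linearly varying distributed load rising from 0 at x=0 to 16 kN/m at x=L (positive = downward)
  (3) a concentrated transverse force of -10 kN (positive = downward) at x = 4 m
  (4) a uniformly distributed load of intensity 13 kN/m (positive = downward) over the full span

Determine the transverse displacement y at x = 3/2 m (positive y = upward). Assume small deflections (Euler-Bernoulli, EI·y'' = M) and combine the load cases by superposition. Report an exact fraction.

y(3/2) = -289863/128000000 m

Load 1 — point force P=18 kN at a=9/2 m (b=L-a=3/2):
  y_1 = -Px²(3a-x)/(6EI)  [x≤a] = -18·(3/2)²·(3·(9/2)-(3/2))/(6·200000) = -81/200000 m
Load 2 — triangular load w₀=16 kN/m (0→w₀ over full span):
  y_2 = (w₀Lx³/12-w₀L²x²/6-w₀x⁵/(120L))/EI = (16·6·(3/2)³/12-16·6²·(3/2)²/6-16·(3/2)⁵/(120·6))/200000 = -30267/32000000 m
Load 3 — point force P=-10 kN at a=4 m (b=L-a=2):
  y_3 = -Px²(3a-x)/(6EI)  [x≤a] = -(-10)·(3/2)²·(3·4-(3/2))/(6·200000) = 63/320000 m
Load 4 — uniform load w=13 kN/m over full span:
  y_4 = -wx²(x²-4Lx+6L²)/(24EI) = -13·(3/2)²·((3/2)²-4·6·(3/2)+6·6²)/(24·200000) = -28431/25600000 m
Superposition: y = Σ y_i = -289863/128000000 m ≈ -0.002265 m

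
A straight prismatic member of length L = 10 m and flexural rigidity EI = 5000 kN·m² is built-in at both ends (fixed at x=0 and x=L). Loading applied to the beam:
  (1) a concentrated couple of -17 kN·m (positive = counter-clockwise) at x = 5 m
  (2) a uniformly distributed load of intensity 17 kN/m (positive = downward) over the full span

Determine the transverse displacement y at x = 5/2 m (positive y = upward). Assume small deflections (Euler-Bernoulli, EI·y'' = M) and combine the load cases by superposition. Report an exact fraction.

Load 1 — applied couple M₀=-17 kN·m at a=5 m (b=L-a=5):
  y_1 = (R_Ax³/6 - M_Ax²/2)/EI  [x≤a] with R_A=-51/20, M_A=-17/4 = ((-51/20)·(5/2)³/6 - (-17/4)·(5/2)²/2)/5000 = 17/12800 m
Load 2 — uniform load w=17 kN/m over full span:
  y_2 = -wx²(L-x)²/(24EI) = -17·(5/2)²·(10-(5/2))²/(24·5000) = -51/1024 m
Superposition: y = Σ y_i = -1241/25600 m ≈ -0.048477 m

y(5/2) = -1241/25600 m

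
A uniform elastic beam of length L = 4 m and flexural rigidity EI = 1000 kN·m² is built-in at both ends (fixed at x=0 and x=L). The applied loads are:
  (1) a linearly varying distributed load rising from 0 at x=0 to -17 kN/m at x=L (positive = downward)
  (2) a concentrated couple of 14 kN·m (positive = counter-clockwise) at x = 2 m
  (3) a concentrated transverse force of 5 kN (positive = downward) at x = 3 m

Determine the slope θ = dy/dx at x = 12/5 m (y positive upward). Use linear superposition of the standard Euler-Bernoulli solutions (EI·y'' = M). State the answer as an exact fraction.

θ(12/5) = -97/156250 rad

Load 1 — triangular load w₀=-17 kN/m (0→w₀ over full span):
  θ_1 = -w₀(2x(L-x)(L-2x)(x+2L)+x²(L-x)²)/(120LEI) = -(-17)·(2·(12/5)·(4-(12/5))·(4-2·(12/5))·((12/5)+2·4)+(12/5)²·(4-(12/5))²)/(120·4·1000) = -136/78125 rad
Load 2 — applied couple M₀=14 kN·m at a=2 m (b=L-a=2):
  θ_2 = (R_Ax²/2 - M_Ax - M₀(x-a))/EI  [x>a] with R_A=21/4, M_A=7/2 = ((21/4)·(12/5)²/2 - (7/2)·(12/5) - 14·((12/5)-2))/1000 = 7/6250 rad
Load 3 — point force P=5 kN at a=3 m (b=L-a=1):
  θ_3 = -Pb²x(2aL-(3a+b)x)/(2L³EI)  [x≤a] = -5·1²·(12/5)·(2·3·4-(3·3+1)·(12/5))/(2·4³·1000) = 0 rad
Superposition: θ = Σ θ_i = -97/156250 rad ≈ -0.000621 rad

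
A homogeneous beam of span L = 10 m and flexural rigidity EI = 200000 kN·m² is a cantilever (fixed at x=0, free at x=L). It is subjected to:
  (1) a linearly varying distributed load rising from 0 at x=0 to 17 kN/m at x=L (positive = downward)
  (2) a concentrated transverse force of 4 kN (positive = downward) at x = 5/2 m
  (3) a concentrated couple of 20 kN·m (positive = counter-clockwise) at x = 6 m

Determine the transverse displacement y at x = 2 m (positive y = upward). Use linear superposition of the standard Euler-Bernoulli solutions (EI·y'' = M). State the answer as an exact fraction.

Load 1 — triangular load w₀=17 kN/m (0→w₀ over full span):
  y_1 = (w₀Lx³/12-w₀L²x²/6-w₀x⁵/(120L))/EI = (17·10·2³/12-17·10²·2²/6-17·2⁵/(120·10))/200000 = -38267/7500000 m
Load 2 — point force P=4 kN at a=5/2 m (b=L-a=15/2):
  y_2 = -Px²(3a-x)/(6EI)  [x≤a] = -4·2²·(3·(5/2)-2)/(6·200000) = -11/150000 m
Load 3 — applied couple M₀=20 kN·m at a=6 m (b=L-a=4):
  y_3 = M₀x²/(2EI)  [x≤a] = 20·2²/(2·200000) = 1/5000 m
Superposition: y = Σ y_i = -12439/2500000 m ≈ -0.004976 m

y(2) = -12439/2500000 m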